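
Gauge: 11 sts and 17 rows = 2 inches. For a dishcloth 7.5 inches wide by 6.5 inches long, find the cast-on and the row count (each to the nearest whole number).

Cast on 41 stitches and work 55 rows.

Stitch gauge = 11/2 = 5.5 sts/in; 7.5 × 5.5 = 41.25 → 41 sts.
Row gauge = 17/2 = 8.5 rows/in; 6.5 × 8.5 = 55.25 → 55 rows.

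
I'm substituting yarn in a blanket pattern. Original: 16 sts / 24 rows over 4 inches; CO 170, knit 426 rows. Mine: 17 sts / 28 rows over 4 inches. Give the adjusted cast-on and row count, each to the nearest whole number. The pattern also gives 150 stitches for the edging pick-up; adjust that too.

Stitches: 170 × 17/16 = 180.62 → 181.
Rows: 426 × 28/24 = 497.00 → 497.
edging pick-up: 150 × 17/16 = 159.38 → 159.

Cast on 181 stitches; work 497 rows; edging pick-up 159 stitches.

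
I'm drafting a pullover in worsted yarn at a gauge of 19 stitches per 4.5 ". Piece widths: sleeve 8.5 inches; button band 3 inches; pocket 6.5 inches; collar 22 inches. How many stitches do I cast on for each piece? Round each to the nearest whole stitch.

Rate = 19/4.5 = 4.222 sts per in.
sleeve: 8.5 × 4.222 = 35.89 → 36.
button band: 3 × 4.222 = 12.67 → 13.
pocket: 6.5 × 4.222 = 27.44 → 27.
collar: 22 × 4.222 = 92.89 → 93.

sleeve 36; button band 13; pocket 27; collar 93.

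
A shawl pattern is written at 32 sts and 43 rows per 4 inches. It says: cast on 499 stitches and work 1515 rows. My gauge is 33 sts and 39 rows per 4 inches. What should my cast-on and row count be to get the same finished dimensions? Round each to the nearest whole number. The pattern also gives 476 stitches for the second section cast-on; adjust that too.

Cast on 515 stitches; work 1374 rows; second section cast-on 491 stitches.

Stitches: 499 × 33/32 = 514.59 → 515.
Rows: 1515 × 39/43 = 1374.07 → 1374.
second section cast-on: 476 × 33/32 = 490.88 → 491.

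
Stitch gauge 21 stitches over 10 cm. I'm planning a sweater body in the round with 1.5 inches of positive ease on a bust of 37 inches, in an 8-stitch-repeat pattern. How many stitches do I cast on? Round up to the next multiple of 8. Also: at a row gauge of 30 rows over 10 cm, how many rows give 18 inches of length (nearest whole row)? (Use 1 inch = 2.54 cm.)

Finished = 37 + 1.5 = 38.5 inches.
38.5 inches × 2.54 = 97.79 cm.
21/10 = 2.1 sts per cm; 97.79 × 2.1 = 205.36 sts.
Next multiple of 8 → 208.
18 inches = 45.72 cm; × 3 = 137.16 → 137 rows.

Cast on 208 stitches; work 137 rows.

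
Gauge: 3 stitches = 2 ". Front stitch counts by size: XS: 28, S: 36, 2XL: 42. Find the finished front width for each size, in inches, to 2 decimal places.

3/2 = 1.5 sts per in.
XS: 28 / 1.5 = 18.667 → 18.67 in.
S: 36 / 1.5 = 24.000 → 24.00 in.
2XL: 42 / 1.5 = 28.000 → 28.00 in.

XS 18.67 inches; S 24.00 inches; 2XL 28.00 inches.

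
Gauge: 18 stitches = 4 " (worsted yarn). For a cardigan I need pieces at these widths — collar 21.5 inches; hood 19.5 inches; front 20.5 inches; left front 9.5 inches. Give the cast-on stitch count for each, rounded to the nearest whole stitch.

Rate = 18/4 = 4.5 sts per in.
collar: 21.5 × 4.5 = 96.75 → 97.
hood: 19.5 × 4.5 = 87.75 → 88.
front: 20.5 × 4.5 = 92.25 → 92.
left front: 9.5 × 4.5 = 42.75 → 43.

collar 97; hood 88; front 92; left front 43.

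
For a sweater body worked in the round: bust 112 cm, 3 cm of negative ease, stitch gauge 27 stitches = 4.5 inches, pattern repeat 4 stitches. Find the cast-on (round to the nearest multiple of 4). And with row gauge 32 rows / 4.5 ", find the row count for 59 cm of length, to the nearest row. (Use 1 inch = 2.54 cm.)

Finished = 112 − 3 = 109 cm.
109 cm × 1/2.54 = 42.91 inches.
27/4.5 = 6 sts per in; 42.91 × 6 = 257.48 sts.
Nearest multiple of 4 → 256.
59 cm = 23.23 inches; × 7.111 = 165.18 → 165 rows.

Cast on 256 stitches; work 165 rows.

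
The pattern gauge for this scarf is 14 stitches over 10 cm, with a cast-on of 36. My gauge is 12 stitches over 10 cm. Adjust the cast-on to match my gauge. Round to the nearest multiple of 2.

Scale factor = 12 / 14 = 0.857.
36 × 12 / 14 = 30.86 sts.
→ 30 sts.

CO 30 sts.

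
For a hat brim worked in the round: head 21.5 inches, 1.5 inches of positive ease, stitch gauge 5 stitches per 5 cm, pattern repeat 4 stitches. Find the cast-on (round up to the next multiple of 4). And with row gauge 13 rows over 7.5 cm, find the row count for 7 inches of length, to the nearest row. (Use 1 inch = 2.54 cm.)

Cast on 60 stitches; work 31 rows.

Finished = 21.5 + 1.5 = 23 inches.
23 inches × 2.54 = 58.42 cm.
5/5 = 1 sts per cm; 58.42 × 1 = 58.42 sts.
Next multiple of 4 → 60.
7 inches = 17.78 cm; × 1.733 = 30.82 → 31 rows.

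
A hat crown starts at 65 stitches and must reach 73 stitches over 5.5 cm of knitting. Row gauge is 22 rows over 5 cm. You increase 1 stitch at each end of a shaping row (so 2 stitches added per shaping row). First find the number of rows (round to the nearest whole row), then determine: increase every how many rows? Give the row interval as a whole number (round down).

Rows = 5.5 × 4.4 = 24.2 → 24 rows.
Stitches to add: 8 → 4 shaping rows (at 2 st each).
24 / 4 = 6.00 → every 6 rows.

Increase every 6th row.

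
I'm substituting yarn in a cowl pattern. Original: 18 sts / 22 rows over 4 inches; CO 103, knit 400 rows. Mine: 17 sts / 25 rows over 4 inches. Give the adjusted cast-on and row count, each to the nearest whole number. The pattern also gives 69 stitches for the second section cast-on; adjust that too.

Stitches: 103 × 17/18 = 97.28 → 97.
Rows: 400 × 25/22 = 454.55 → 455.
second section cast-on: 69 × 17/18 = 65.17 → 65.

Cast on 97 stitches; work 455 rows; second section cast-on 65 stitches.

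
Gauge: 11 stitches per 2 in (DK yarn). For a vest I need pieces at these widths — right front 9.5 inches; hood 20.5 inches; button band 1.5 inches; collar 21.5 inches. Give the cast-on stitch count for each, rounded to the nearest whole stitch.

right front 52; hood 113; button band 8; collar 118.

Rate = 11/2 = 5.5 sts per in.
right front: 9.5 × 5.5 = 52.25 → 52.
hood: 20.5 × 5.5 = 112.75 → 113.
button band: 1.5 × 5.5 = 8.25 → 8.
collar: 21.5 × 5.5 = 118.25 → 118.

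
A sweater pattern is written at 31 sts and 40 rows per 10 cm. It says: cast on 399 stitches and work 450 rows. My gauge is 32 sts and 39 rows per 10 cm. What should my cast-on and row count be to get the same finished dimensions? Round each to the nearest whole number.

Cast on 412 stitches; work 439 rows.

Stitches: 399 × 32/31 = 411.87 → 412.
Rows: 450 × 39/40 = 438.75 → 439.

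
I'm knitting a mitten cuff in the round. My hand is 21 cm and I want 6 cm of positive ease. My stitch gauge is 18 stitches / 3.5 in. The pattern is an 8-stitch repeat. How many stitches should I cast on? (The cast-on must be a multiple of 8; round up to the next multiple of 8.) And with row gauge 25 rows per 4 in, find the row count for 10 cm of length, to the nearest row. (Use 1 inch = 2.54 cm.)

Finished = 21 + 6 = 27 cm.
27 cm × 1/2.54 = 10.63 inches.
18/3.5 = 5.143 sts per in; 10.63 × 5.143 = 54.67 sts.
Next multiple of 8 → 56.
10 cm = 3.94 inches; × 6.25 = 24.61 → 25 rows.

Cast on 56 stitches; work 25 rows.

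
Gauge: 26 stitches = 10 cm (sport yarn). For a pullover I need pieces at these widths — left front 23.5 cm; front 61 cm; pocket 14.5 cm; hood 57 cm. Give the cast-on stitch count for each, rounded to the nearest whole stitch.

left front 61; front 159; pocket 38; hood 148.

Rate = 26/10 = 2.6 sts per cm.
left front: 23.5 × 2.6 = 61.10 → 61.
front: 61 × 2.6 = 158.60 → 159.
pocket: 14.5 × 2.6 = 37.70 → 38.
hood: 57 × 2.6 = 148.20 → 148.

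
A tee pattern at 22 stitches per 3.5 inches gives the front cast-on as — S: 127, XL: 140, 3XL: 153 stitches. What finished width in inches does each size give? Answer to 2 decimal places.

S 20.20 inches; XL 22.27 inches; 3XL 24.34 inches.

22/3.5 = 6.286 sts per in.
S: 127 / 6.286 = 20.205 → 20.20 in.
XL: 140 / 6.286 = 22.273 → 22.27 in.
3XL: 153 / 6.286 = 24.341 → 24.34 in.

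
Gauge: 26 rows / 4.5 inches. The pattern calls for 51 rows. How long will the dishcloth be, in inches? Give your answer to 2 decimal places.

8.83 inches.

26 rows / 4.5 inch = 5.778 rows per inch.
51 / 5.778 = 8.827 inches.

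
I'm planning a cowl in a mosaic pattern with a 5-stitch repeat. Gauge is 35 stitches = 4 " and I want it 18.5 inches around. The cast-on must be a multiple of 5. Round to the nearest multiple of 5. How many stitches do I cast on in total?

35 / 4 = 8.75 sts per inch.
18.5 × 8.75 = 161.88 sts.
Nearest multiple of 5: 160.

Cast on 160 stitches.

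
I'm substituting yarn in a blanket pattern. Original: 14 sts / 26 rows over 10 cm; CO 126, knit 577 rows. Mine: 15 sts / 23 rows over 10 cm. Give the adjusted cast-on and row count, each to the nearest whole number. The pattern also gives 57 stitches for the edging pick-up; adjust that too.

Cast on 135 stitches; work 510 rows; edging pick-up 61 stitches.

Stitches: 126 × 15/14 = 135.00 → 135.
Rows: 577 × 23/26 = 510.42 → 510.
edging pick-up: 57 × 15/14 = 61.07 → 61.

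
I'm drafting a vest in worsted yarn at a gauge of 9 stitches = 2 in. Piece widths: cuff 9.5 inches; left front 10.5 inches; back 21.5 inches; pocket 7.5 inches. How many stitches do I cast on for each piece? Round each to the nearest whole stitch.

cuff 43; left front 47; back 97; pocket 34.

Rate = 9/2 = 4.5 sts per in.
cuff: 9.5 × 4.5 = 42.75 → 43.
left front: 10.5 × 4.5 = 47.25 → 47.
back: 21.5 × 4.5 = 96.75 → 97.
pocket: 7.5 × 4.5 = 33.75 → 34.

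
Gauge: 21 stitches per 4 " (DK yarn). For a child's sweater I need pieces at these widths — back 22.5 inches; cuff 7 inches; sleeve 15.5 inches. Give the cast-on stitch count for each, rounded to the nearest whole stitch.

Rate = 21/4 = 5.25 sts per in.
back: 22.5 × 5.25 = 118.12 → 118.
cuff: 7 × 5.25 = 36.75 → 37.
sleeve: 15.5 × 5.25 = 81.38 → 81.

back 118; cuff 37; sleeve 81.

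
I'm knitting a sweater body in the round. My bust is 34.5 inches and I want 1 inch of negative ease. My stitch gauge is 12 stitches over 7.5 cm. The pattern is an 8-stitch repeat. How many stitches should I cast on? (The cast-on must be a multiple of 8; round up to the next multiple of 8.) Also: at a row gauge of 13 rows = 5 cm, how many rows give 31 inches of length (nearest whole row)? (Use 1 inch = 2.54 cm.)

Cast on 144 stitches; work 205 rows.

Finished = 34.5 − 1 = 33.5 inches.
33.5 inches × 2.54 = 85.09 cm.
12/7.5 = 1.6 sts per cm; 85.09 × 1.6 = 136.14 sts.
Next multiple of 8 → 144.
31 inches = 78.74 cm; × 2.6 = 204.72 → 205 rows.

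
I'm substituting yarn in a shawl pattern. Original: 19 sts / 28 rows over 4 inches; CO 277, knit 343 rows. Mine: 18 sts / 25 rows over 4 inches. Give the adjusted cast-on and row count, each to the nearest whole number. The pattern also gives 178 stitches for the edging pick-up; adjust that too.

Stitches: 277 × 18/19 = 262.42 → 262.
Rows: 343 × 25/28 = 306.25 → 306.
edging pick-up: 178 × 18/19 = 168.63 → 169.

Cast on 262 stitches; work 306 rows; edging pick-up 169 stitches.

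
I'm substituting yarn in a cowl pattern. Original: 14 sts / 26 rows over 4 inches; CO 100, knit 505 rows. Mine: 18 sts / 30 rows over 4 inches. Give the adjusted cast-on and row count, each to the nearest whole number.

Cast on 129 stitches; work 583 rows.

Stitches: 100 × 18/14 = 128.57 → 129.
Rows: 505 × 30/26 = 582.69 → 583.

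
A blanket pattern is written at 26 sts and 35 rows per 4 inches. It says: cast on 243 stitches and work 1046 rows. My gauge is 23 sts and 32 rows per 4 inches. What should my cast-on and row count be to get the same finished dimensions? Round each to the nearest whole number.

Stitches: 243 × 23/26 = 214.96 → 215.
Rows: 1046 × 32/35 = 956.34 → 956.

Cast on 215 stitches; work 956 rows.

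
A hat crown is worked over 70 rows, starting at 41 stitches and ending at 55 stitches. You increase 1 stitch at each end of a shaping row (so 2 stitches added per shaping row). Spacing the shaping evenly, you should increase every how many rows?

Increase every 10th row.

Stitches to add: |55 − 41| = 14.
Shaping rows needed: 14 / 2 = 7.
70 rows / 7 = every 10 rows.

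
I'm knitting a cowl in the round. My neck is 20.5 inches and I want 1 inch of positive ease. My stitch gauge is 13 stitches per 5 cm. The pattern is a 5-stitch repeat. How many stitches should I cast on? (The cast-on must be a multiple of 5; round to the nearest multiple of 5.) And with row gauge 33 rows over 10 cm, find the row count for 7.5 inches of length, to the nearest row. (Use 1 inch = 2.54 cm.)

Cast on 140 stitches; work 63 rows.

Finished = 20.5 + 1 = 21.5 inches.
21.5 inches × 2.54 = 54.61 cm.
13/5 = 2.6 sts per cm; 54.61 × 2.6 = 141.99 sts.
Nearest multiple of 5 → 140.
7.5 inches = 19.05 cm; × 3.3 = 62.87 → 63 rows.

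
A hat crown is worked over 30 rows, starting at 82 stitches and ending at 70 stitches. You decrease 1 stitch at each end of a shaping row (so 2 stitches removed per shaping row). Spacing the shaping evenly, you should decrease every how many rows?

Stitches to remove: |70 − 82| = 12.
Shaping rows needed: 12 / 2 = 6.
30 rows / 6 = every 5 rows.

Decrease every 5th row.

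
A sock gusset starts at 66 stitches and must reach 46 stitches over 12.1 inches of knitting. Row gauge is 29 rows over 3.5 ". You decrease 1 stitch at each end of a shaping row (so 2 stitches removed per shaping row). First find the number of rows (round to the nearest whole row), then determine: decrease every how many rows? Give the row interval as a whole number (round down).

Rows = 12.1 × 8.286 = 100.3 → 100 rows.
Stitches to remove: 20 → 10 shaping rows (at 2 st each).
100 / 10 = 10.00 → every 10 rows.

Decrease every 10th row.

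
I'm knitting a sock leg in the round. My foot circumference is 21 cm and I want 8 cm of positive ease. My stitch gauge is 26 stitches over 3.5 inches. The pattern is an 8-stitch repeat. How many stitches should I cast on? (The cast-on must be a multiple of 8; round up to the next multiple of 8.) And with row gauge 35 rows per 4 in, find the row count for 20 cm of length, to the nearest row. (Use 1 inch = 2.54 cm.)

Finished = 21 + 8 = 29 cm.
29 cm × 1/2.54 = 11.42 inches.
26/3.5 = 7.429 sts per in; 11.42 × 7.429 = 84.81 sts.
Next multiple of 8 → 88.
20 cm = 7.87 inches; × 8.75 = 68.90 → 69 rows.

Cast on 88 stitches; work 69 rows.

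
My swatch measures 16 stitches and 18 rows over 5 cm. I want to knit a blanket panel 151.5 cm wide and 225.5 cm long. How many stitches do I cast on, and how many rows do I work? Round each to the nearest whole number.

Stitch gauge = 16/5 = 3.2 sts/cm; 151.5 × 3.2 = 484.80 → 485 sts.
Row gauge = 18/5 = 3.6 rows/cm; 225.5 × 3.6 = 811.80 → 812 rows.

Cast on 485 stitches and work 812 rows.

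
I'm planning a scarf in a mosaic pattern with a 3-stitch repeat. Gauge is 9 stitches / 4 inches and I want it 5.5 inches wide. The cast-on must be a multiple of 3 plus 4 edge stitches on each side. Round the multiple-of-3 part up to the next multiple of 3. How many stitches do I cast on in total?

CO 14 sts.

9 / 4 = 2.25 sts per inch.
5.5 × 2.25 = 12.38 sts.
Less 8 edge sts → 4.38 for the repeat.
Next multiple of 3: 6.
Add back 8 edge sts → 14.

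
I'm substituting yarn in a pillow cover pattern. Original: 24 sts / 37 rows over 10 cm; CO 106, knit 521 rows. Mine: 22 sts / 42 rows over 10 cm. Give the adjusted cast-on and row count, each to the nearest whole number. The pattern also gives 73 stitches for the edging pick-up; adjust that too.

Stitches: 106 × 22/24 = 97.17 → 97.
Rows: 521 × 42/37 = 591.41 → 591.
edging pick-up: 73 × 22/24 = 66.92 → 67.

Cast on 97 stitches; work 591 rows; edging pick-up 67 stitches.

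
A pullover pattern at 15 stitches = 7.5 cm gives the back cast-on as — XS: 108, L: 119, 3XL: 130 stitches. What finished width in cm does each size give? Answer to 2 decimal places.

15/7.5 = 2 sts per cm.
XS: 108 / 2 = 54.000 → 54.00 cm.
L: 119 / 2 = 59.500 → 59.50 cm.
3XL: 130 / 2 = 65.000 → 65.00 cm.

XS 54.00 cm; L 59.50 cm; 3XL 65.00 cm.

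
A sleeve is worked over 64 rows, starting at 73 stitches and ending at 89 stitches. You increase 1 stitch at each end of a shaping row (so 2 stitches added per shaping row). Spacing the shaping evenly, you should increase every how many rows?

Stitches to add: |89 − 73| = 16.
Shaping rows needed: 16 / 2 = 8.
64 rows / 8 = every 8 rows.

Increase every 8th row.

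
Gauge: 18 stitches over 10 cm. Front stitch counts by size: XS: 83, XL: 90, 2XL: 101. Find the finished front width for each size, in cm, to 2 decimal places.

18/10 = 1.8 sts per cm.
XS: 83 / 1.8 = 46.111 → 46.11 cm.
XL: 90 / 1.8 = 50.000 → 50.00 cm.
2XL: 101 / 1.8 = 56.111 → 56.11 cm.

XS 46.11 cm; XL 50.00 cm; 2XL 56.11 cm.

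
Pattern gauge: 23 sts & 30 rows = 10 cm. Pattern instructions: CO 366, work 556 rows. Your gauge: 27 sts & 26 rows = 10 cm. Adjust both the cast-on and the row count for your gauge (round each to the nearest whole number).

Stitches: 366 × 27/23 = 429.65 → 430.
Rows: 556 × 26/30 = 481.87 → 482.

Cast on 430 stitches; work 482 rows.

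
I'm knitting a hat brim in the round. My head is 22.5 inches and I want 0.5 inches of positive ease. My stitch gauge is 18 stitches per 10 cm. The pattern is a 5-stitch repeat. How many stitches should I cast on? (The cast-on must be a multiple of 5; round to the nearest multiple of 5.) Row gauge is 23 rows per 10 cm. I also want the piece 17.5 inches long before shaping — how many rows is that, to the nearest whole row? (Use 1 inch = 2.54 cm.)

Finished = 22.5 + 0.5 = 23 inches.
23 inches × 2.54 = 58.42 cm.
18/10 = 1.8 sts per cm; 58.42 × 1.8 = 105.16 sts.
Nearest multiple of 5 → 105.
17.5 inches = 44.45 cm; × 2.3 = 102.23 → 102 rows.

Cast on 105 stitches; work 102 rows.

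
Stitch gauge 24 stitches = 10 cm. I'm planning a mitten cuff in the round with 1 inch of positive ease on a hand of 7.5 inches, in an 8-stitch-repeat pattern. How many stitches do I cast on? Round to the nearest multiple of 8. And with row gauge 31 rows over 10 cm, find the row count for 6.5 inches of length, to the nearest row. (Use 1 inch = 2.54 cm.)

Finished = 7.5 + 1 = 8.5 inches.
8.5 inches × 2.54 = 21.59 cm.
24/10 = 2.4 sts per cm; 21.59 × 2.4 = 51.82 sts.
Nearest multiple of 8 → 48.
6.5 inches = 16.51 cm; × 3.1 = 51.18 → 51 rows.

Cast on 48 stitches; work 51 rows.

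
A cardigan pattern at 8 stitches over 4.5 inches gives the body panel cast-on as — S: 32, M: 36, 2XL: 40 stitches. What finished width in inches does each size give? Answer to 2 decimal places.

8/4.5 = 1.778 sts per in.
S: 32 / 1.778 = 18.000 → 18.00 in.
M: 36 / 1.778 = 20.250 → 20.25 in.
2XL: 40 / 1.778 = 22.500 → 22.50 in.

S 18.00 inches; M 20.25 inches; 2XL 22.50 inches.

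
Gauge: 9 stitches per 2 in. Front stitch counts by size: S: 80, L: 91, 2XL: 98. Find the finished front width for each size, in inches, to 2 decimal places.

S 17.78 inches; L 20.22 inches; 2XL 21.78 inches.

9/2 = 4.5 sts per in.
S: 80 / 4.5 = 17.778 → 17.78 in.
L: 91 / 4.5 = 20.222 → 20.22 in.
2XL: 98 / 4.5 = 21.778 → 21.78 in.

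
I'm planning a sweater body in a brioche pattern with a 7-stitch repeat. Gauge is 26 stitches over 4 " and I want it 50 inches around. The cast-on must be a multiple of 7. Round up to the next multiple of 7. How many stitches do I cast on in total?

26 / 4 = 6.5 sts per inch.
50 × 6.5 = 325.00 sts.
Next multiple of 7: 329.

Cast on 329 stitches.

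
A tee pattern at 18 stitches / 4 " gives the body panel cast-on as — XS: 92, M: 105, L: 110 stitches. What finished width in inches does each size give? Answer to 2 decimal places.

XS 20.44 inches; M 23.33 inches; L 24.44 inches.

18/4 = 4.5 sts per in.
XS: 92 / 4.5 = 20.444 → 20.44 in.
M: 105 / 4.5 = 23.333 → 23.33 in.
L: 110 / 4.5 = 24.444 → 24.44 in.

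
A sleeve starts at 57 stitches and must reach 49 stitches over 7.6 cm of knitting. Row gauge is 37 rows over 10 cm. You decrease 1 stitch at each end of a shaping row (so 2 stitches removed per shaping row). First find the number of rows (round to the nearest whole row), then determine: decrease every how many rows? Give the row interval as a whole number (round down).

Rows = 7.6 × 3.7 = 28.1 → 28 rows.
Stitches to remove: 8 → 4 shaping rows (at 2 st each).
28 / 4 = 7.00 → every 7 rows.

Decrease every 7th row.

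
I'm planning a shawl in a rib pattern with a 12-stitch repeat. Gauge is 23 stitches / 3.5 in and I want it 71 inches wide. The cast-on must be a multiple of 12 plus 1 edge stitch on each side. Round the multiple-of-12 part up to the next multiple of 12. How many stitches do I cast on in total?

CO 470 sts.

23 / 3.5 = 6.571 sts per inch.
71 × 6.571 = 466.57 sts.
Less 2 edge sts → 464.57 for the repeat.
Next multiple of 12: 468.
Add back 2 edge sts → 470.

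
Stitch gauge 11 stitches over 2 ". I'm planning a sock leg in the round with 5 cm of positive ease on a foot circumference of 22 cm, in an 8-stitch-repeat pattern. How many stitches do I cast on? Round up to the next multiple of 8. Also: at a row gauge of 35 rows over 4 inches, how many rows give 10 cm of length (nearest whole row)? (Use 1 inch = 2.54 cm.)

Finished = 22 + 5 = 27 cm.
27 cm × 1/2.54 = 10.63 inches.
11/2 = 5.5 sts per in; 10.63 × 5.5 = 58.46 sts.
Next multiple of 8 → 64.
10 cm = 3.94 inches; × 8.75 = 34.45 → 34 rows.

Cast on 64 stitches; work 34 rows.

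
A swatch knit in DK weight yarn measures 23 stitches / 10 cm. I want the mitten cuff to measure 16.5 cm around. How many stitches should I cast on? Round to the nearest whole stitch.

23 stitches / 10 cm = 2.3 stitches per cm.
16.5 × 2.3 = 37.95 stitches.
Round to nearest → 38.

Cast on 38 stitches.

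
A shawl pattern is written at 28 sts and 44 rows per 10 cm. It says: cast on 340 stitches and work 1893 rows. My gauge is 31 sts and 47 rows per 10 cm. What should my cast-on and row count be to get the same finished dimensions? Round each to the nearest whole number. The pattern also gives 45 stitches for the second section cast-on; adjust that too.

Stitches: 340 × 31/28 = 376.43 → 376.
Rows: 1893 × 47/44 = 2022.07 → 2022.
second section cast-on: 45 × 31/28 = 49.82 → 50.

Cast on 376 stitches; work 2022 rows; second section cast-on 50 stitches.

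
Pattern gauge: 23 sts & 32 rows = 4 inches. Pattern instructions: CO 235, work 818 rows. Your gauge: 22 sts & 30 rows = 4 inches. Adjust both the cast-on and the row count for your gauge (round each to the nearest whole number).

Stitches: 235 × 22/23 = 224.78 → 225.
Rows: 818 × 30/32 = 766.88 → 767.

Cast on 225 stitches; work 767 rows.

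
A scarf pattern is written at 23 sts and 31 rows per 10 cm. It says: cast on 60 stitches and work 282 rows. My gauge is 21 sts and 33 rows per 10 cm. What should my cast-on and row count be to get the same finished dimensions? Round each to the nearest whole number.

Stitches: 60 × 21/23 = 54.78 → 55.
Rows: 282 × 33/31 = 300.19 → 300.

Cast on 55 stitches; work 300 rows.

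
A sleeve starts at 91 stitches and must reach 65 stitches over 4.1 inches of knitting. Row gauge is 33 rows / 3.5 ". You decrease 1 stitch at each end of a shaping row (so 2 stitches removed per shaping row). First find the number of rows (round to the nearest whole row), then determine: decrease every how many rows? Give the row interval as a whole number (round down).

Decrease every 3rd row.

Rows = 4.1 × 9.429 = 38.7 → 39 rows.
Stitches to remove: 26 → 13 shaping rows (at 2 st each).
39 / 13 = 3.00 → every 3 rows.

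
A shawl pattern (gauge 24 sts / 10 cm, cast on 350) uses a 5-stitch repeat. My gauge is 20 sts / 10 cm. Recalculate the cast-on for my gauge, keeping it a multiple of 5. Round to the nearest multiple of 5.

290 stitches.

350 × 20 / 24 = 291.67.
Nearest multiple of 5: 290.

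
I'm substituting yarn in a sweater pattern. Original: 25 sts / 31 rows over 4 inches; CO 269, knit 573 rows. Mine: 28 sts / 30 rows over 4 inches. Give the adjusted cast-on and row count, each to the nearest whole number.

Cast on 301 stitches; work 555 rows.

Stitches: 269 × 28/25 = 301.28 → 301.
Rows: 573 × 30/31 = 554.52 → 555.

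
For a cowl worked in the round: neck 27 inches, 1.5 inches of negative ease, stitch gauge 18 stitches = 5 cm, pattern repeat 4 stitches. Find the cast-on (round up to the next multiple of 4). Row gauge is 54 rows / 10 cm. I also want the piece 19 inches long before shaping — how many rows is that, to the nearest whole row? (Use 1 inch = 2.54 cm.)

Cast on 236 stitches; work 261 rows.

Finished = 27 − 1.5 = 25.5 inches.
25.5 inches × 2.54 = 64.77 cm.
18/5 = 3.6 sts per cm; 64.77 × 3.6 = 233.17 sts.
Next multiple of 4 → 236.
19 inches = 48.26 cm; × 5.4 = 260.60 → 261 rows.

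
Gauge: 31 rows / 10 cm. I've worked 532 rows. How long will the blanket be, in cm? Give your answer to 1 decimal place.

171.6 cm.

31 rows / 10 cm = 3.1 rows per cm.
532 / 3.1 = 171.61 cm.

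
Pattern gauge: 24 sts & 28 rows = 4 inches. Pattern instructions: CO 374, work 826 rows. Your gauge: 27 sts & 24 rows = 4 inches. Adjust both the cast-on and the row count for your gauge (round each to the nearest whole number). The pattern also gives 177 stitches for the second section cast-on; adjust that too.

Stitches: 374 × 27/24 = 420.75 → 421.
Rows: 826 × 24/28 = 708.00 → 708.
second section cast-on: 177 × 27/24 = 199.12 → 199.

Cast on 421 stitches; work 708 rows; second section cast-on 199 stitches.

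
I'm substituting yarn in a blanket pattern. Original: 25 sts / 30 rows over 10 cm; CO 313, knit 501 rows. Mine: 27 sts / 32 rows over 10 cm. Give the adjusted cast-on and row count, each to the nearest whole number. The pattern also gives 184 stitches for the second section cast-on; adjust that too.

Cast on 338 stitches; work 534 rows; second section cast-on 199 stitches.

Stitches: 313 × 27/25 = 338.04 → 338.
Rows: 501 × 32/30 = 534.40 → 534.
second section cast-on: 184 × 27/25 = 198.72 → 199.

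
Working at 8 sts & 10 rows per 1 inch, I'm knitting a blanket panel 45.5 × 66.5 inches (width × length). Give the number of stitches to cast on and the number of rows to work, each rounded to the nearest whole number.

Cast on 364 stitches and work 665 rows.

Stitch gauge = 8/1 = 8 sts/in; 45.5 × 8 = 364.00 → 364 sts.
Row gauge = 10/1 = 10 rows/in; 66.5 × 10 = 665.00 → 665 rows.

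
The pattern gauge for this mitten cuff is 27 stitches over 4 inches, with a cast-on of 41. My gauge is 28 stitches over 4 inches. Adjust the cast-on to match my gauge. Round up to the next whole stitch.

Scale factor = 28 / 27 = 1.037.
41 × 28 / 27 = 42.52 sts.
→ 43 sts.

CO 43 sts.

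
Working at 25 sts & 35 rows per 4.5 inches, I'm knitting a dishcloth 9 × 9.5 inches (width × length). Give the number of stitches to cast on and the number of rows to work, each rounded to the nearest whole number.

Cast on 50 stitches and work 74 rows.

Stitch gauge = 25/4.5 = 5.556 sts/in; 9 × 5.556 = 50.00 → 50 sts.
Row gauge = 35/4.5 = 7.778 rows/in; 9.5 × 7.778 = 73.89 → 74 rows.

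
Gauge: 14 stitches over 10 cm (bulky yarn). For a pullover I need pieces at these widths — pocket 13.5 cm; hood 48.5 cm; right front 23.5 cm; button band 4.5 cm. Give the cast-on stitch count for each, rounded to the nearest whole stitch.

pocket 19; hood 68; right front 33; button band 6.

Rate = 14/10 = 1.4 sts per cm.
pocket: 13.5 × 1.4 = 18.90 → 19.
hood: 48.5 × 1.4 = 67.90 → 68.
right front: 23.5 × 1.4 = 32.90 → 33.
button band: 4.5 × 1.4 = 6.30 → 6.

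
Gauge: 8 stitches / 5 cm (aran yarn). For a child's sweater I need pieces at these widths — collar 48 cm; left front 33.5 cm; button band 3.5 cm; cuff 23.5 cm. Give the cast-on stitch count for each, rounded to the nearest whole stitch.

Rate = 8/5 = 1.6 sts per cm.
collar: 48 × 1.6 = 76.80 → 77.
left front: 33.5 × 1.6 = 53.60 → 54.
button band: 3.5 × 1.6 = 5.60 → 6.
cuff: 23.5 × 1.6 = 37.60 → 38.

collar 77; left front 54; button band 6; cuff 38.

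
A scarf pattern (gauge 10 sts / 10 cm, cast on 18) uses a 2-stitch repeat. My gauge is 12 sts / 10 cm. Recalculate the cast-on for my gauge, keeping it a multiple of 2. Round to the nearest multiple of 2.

18 × 12 / 10 = 21.60.
Nearest multiple of 2: 22.

Cast on 22 stitches.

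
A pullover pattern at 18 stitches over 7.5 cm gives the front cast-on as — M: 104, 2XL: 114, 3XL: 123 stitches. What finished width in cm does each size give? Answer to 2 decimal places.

18/7.5 = 2.4 sts per cm.
M: 104 / 2.4 = 43.333 → 43.33 cm.
2XL: 114 / 2.4 = 47.500 → 47.50 cm.
3XL: 123 / 2.4 = 51.250 → 51.25 cm.

M 43.33 cm; 2XL 47.50 cm; 3XL 51.25 cm.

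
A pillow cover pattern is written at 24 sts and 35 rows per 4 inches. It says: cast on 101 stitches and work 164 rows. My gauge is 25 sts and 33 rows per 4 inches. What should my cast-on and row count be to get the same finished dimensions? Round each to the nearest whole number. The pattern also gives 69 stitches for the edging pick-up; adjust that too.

Cast on 105 stitches; work 155 rows; edging pick-up 72 stitches.

Stitches: 101 × 25/24 = 105.21 → 105.
Rows: 164 × 33/35 = 154.63 → 155.
edging pick-up: 69 × 25/24 = 71.88 → 72.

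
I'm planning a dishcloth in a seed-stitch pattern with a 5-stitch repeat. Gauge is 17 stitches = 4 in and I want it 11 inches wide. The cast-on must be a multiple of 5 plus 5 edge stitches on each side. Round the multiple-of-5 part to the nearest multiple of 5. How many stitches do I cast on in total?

45 stitches.

17 / 4 = 4.25 sts per inch.
11 × 4.25 = 46.75 sts.
Less 10 edge sts → 36.75 for the repeat.
Nearest multiple of 5: 35.
Add back 10 edge sts → 45.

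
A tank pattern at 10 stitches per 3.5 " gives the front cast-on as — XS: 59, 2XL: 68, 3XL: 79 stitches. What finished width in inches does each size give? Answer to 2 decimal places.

10/3.5 = 2.857 sts per in.
XS: 59 / 2.857 = 20.650 → 20.65 in.
2XL: 68 / 2.857 = 23.800 → 23.80 in.
3XL: 79 / 2.857 = 27.650 → 27.65 in.

XS 20.65 inches; 2XL 23.80 inches; 3XL 27.65 inches.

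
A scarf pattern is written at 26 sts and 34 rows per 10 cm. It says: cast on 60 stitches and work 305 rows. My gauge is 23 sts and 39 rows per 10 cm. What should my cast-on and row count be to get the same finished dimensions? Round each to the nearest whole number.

Cast on 53 stitches; work 350 rows.

Stitches: 60 × 23/26 = 53.08 → 53.
Rows: 305 × 39/34 = 349.85 → 350.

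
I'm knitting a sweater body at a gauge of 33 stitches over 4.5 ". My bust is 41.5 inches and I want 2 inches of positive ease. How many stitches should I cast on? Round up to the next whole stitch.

Finished = 41.5 + 2 = 43.5 in.
33 / 4.5 = 7.333 sts per inch.
43.50 × 7.333 = 319.00 sts.

CO 319 sts.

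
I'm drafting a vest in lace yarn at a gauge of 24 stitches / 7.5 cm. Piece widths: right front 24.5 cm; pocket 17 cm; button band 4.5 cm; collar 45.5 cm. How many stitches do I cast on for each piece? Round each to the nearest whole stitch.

Rate = 24/7.5 = 3.2 sts per cm.
right front: 24.5 × 3.2 = 78.40 → 78.
pocket: 17 × 3.2 = 54.40 → 54.
button band: 4.5 × 3.2 = 14.40 → 14.
collar: 45.5 × 3.2 = 145.60 → 146.

right front 78; pocket 54; button band 14; collar 146.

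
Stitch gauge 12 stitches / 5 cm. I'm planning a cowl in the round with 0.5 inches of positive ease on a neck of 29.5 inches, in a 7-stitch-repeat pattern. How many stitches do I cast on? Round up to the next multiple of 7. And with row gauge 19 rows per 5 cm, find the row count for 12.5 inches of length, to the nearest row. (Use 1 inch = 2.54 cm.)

Cast on 189 stitches; work 121 rows.

Finished = 29.5 + 0.5 = 30 inches.
30 inches × 2.54 = 76.20 cm.
12/5 = 2.4 sts per cm; 76.20 × 2.4 = 182.88 sts.
Next multiple of 7 → 189.
12.5 inches = 31.75 cm; × 3.8 = 120.65 → 121 rows.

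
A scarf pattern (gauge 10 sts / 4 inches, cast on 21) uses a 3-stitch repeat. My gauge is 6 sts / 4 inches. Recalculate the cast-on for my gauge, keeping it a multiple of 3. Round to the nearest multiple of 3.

CO 12 sts.

21 × 6 / 10 = 12.60.
Nearest multiple of 3: 12.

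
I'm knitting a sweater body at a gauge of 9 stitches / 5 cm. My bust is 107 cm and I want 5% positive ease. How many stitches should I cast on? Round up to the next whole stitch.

CO 203 sts.

Finished = 107 × 1.05 = 112.35 cm.
9 / 5 = 1.8 sts per cm.
112.35 × 1.8 = 202.23 sts.
→ 203 sts.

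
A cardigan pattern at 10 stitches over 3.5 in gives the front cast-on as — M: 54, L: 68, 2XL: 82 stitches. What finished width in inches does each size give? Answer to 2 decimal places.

10/3.5 = 2.857 sts per in.
M: 54 / 2.857 = 18.900 → 18.90 in.
L: 68 / 2.857 = 23.800 → 23.80 in.
2XL: 82 / 2.857 = 28.700 → 28.70 in.

M 18.90 inches; L 23.80 inches; 2XL 28.70 inches.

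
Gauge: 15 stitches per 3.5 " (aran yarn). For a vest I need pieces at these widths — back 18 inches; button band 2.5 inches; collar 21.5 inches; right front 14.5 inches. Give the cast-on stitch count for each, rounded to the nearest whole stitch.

Rate = 15/3.5 = 4.286 sts per in.
back: 18 × 4.286 = 77.14 → 77.
button band: 2.5 × 4.286 = 10.71 → 11.
collar: 21.5 × 4.286 = 92.14 → 92.
right front: 14.5 × 4.286 = 62.14 → 62.

back 77; button band 11; collar 92; right front 62.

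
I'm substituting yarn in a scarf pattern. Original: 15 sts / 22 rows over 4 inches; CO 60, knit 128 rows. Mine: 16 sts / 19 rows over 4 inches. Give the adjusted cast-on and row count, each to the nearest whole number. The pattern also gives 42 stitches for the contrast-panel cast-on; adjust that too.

Stitches: 60 × 16/15 = 64.00 → 64.
Rows: 128 × 19/22 = 110.55 → 111.
contrast-panel cast-on: 42 × 16/15 = 44.80 → 45.

Cast on 64 stitches; work 111 rows; contrast-panel cast-on 45 stitches.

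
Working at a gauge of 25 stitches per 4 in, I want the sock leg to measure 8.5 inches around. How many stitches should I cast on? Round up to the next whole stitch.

25 stitches / 4 in = 6.25 stitches per inch.
8.5 × 6.25 = 53.12 stitches.
Round up → 54.

Cast on 54 stitches.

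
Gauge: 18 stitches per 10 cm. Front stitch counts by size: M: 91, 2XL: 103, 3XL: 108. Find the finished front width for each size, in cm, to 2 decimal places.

18/10 = 1.8 sts per cm.
M: 91 / 1.8 = 50.556 → 50.56 cm.
2XL: 103 / 1.8 = 57.222 → 57.22 cm.
3XL: 108 / 1.8 = 60.000 → 60.00 cm.

M 50.56 cm; 2XL 57.22 cm; 3XL 60.00 cm.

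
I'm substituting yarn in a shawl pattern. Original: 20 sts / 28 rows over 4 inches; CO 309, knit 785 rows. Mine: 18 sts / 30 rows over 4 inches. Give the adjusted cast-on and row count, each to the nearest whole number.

Cast on 278 stitches; work 841 rows.

Stitches: 309 × 18/20 = 278.10 → 278.
Rows: 785 × 30/28 = 841.07 → 841.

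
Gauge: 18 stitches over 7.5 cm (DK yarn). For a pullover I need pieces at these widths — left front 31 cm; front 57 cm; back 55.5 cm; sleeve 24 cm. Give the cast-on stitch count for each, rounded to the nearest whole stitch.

Rate = 18/7.5 = 2.4 sts per cm.
left front: 31 × 2.4 = 74.40 → 74.
front: 57 × 2.4 = 136.80 → 137.
back: 55.5 × 2.4 = 133.20 → 133.
sleeve: 24 × 2.4 = 57.60 → 58.

left front 74; front 137; back 133; sleeve 58.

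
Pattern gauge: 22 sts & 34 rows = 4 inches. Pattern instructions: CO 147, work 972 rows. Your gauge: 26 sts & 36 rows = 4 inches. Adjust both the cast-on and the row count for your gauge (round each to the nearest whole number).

Stitches: 147 × 26/22 = 173.73 → 174.
Rows: 972 × 36/34 = 1029.18 → 1029.

Cast on 174 stitches; work 1029 rows.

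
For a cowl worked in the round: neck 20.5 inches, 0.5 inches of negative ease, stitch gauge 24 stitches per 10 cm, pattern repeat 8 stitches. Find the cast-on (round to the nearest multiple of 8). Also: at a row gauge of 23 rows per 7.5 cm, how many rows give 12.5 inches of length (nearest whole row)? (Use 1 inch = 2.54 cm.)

Finished = 20.5 − 0.5 = 20 inches.
20 inches × 2.54 = 50.80 cm.
24/10 = 2.4 sts per cm; 50.80 × 2.4 = 121.92 sts.
Nearest multiple of 8 → 120.
12.5 inches = 31.75 cm; × 3.067 = 97.37 → 97 rows.

Cast on 120 stitches; work 97 rows.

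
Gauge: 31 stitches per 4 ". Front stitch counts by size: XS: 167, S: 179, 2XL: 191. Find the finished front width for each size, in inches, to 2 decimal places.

XS 21.55 inches; S 23.10 inches; 2XL 24.65 inches.

31/4 = 7.75 sts per in.
XS: 167 / 7.75 = 21.548 → 21.55 in.
S: 179 / 7.75 = 23.097 → 23.10 in.
2XL: 191 / 7.75 = 24.645 → 24.65 in.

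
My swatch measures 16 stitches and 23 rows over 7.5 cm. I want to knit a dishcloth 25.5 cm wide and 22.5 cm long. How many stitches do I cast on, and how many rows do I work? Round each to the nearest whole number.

Stitch gauge = 16/7.5 = 2.133 sts/cm; 25.5 × 2.133 = 54.40 → 54 sts.
Row gauge = 23/7.5 = 3.067 rows/cm; 22.5 × 3.067 = 69.00 → 69 rows.

Cast on 54 stitches and work 69 rows.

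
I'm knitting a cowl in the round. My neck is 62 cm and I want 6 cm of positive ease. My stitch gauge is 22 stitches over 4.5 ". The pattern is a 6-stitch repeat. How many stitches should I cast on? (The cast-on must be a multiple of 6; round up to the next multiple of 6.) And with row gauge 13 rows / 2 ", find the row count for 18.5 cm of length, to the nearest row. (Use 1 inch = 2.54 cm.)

Cast on 132 stitches; work 47 rows.

Finished = 62 + 6 = 68 cm.
68 cm × 1/2.54 = 26.77 inches.
22/4.5 = 4.889 sts per in; 26.77 × 4.889 = 130.88 sts.
Next multiple of 6 → 132.
18.5 cm = 7.28 inches; × 6.5 = 47.34 → 47 rows.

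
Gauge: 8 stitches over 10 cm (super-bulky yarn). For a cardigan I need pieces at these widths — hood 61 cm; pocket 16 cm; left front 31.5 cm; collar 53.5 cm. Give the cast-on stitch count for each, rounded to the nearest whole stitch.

hood 49; pocket 13; left front 25; collar 43.

Rate = 8/10 = 0.8 sts per cm.
hood: 61 × 0.8 = 48.80 → 49.
pocket: 16 × 0.8 = 12.80 → 13.
left front: 31.5 × 0.8 = 25.20 → 25.
collar: 53.5 × 0.8 = 42.80 → 43.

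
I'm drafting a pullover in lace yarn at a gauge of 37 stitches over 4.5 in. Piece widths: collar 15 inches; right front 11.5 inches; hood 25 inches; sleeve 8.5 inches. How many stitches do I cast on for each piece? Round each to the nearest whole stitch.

collar 123; right front 95; hood 206; sleeve 70.

Rate = 37/4.5 = 8.222 sts per in.
collar: 15 × 8.222 = 123.33 → 123.
right front: 11.5 × 8.222 = 94.56 → 95.
hood: 25 × 8.222 = 205.56 → 206.
sleeve: 8.5 × 8.222 = 69.89 → 70.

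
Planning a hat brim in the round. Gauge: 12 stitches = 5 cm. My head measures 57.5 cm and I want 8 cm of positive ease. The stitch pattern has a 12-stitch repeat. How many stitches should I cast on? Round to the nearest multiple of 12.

Finished = 57.5 + 8 = 65.5 cm.
12 / 5 = 2.4 sts/cm.
65.5 × 2.4 = 157.20 sts.
Nearest multiple of 12: 156.

CO 156 sts.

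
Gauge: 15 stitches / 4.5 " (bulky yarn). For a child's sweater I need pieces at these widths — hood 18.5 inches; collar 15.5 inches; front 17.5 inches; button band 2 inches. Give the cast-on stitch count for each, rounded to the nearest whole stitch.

hood 62; collar 52; front 58; button band 7.

Rate = 15/4.5 = 3.333 sts per in.
hood: 18.5 × 3.333 = 61.67 → 62.
collar: 15.5 × 3.333 = 51.67 → 52.
front: 17.5 × 3.333 = 58.33 → 58.
button band: 2 × 3.333 = 6.67 → 7.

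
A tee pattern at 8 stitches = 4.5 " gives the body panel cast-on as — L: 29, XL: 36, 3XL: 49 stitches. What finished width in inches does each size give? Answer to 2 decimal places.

L 16.31 inches; XL 20.25 inches; 3XL 27.56 inches.

8/4.5 = 1.778 sts per in.
L: 29 / 1.778 = 16.312 → 16.31 in.
XL: 36 / 1.778 = 20.250 → 20.25 in.
3XL: 49 / 1.778 = 27.562 → 27.56 in.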